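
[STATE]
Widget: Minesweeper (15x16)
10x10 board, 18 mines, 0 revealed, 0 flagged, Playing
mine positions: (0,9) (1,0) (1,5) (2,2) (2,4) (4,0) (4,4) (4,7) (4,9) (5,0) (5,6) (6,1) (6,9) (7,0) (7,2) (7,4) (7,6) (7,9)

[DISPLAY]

■■■■■■■■■■     
■■■■■■■■■■     
■■■■■■■■■■     
■■■■■■■■■■     
■■■■■■■■■■     
■■■■■■■■■■     
■■■■■■■■■■     
■■■■■■■■■■     
■■■■■■■■■■     
■■■■■■■■■■     
               
               
               
               
               
               


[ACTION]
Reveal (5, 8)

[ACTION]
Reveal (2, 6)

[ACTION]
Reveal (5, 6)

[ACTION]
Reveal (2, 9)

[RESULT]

■■■■■■■■■✹     
✹■■■■✹■■■■     
■■✹■✹■1■■■     
■■■■■■■■■■     
✹■■■✹■■✹■✹     
✹■■■■■✹■3■     
■✹■■■■■■■✹     
✹■✹■✹■✹■■✹     
■■■■■■■■■■     
■■■■■■■■■■     
               
               
               
               
               
               


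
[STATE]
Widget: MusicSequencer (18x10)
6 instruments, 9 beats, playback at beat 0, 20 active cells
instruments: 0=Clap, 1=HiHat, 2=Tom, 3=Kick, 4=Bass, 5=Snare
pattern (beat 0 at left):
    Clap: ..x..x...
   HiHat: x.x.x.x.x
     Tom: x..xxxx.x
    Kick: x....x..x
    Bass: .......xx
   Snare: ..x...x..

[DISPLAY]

      ▼12345678   
  Clap··█··█···   
 HiHat█·█·█·█·█   
   Tom█··████·█   
  Kick█····█··█   
  Bass·······██   
 Snare··█···█··   
                  
                  
                  


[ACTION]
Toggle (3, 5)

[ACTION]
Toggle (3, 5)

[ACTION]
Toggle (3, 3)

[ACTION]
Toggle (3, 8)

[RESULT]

      ▼12345678   
  Clap··█··█···   
 HiHat█·█·█·█·█   
   Tom█··████·█   
  Kick█··█·█···   
  Bass·······██   
 Snare··█···█··   
                  
                  
                  


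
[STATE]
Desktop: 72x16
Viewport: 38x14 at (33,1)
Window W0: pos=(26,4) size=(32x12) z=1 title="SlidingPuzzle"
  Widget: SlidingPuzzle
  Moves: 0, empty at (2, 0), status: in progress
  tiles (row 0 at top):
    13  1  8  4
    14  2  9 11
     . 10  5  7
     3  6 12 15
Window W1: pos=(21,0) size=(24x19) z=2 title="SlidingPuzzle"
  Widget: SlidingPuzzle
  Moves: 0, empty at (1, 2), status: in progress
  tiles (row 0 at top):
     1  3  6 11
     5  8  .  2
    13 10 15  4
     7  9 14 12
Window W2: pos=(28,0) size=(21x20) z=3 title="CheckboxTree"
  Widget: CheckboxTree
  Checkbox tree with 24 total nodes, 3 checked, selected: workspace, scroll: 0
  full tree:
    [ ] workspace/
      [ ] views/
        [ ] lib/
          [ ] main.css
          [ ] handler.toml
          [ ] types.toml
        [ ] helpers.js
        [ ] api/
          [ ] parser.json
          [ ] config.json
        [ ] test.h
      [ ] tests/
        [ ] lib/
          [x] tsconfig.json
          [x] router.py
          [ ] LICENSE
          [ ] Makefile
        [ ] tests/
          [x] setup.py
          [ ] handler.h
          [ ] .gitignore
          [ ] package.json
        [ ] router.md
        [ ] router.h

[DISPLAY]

ckboxTree      ┃                      
───────────────┨                      
 workspace/    ┃                      
 ] views/      ┃━━━━━━━━┓             
 [ ] lib/      ┃        ┃             
   [ ] main.css┃────────┨             
   [ ] handler.┃        ┃             
   [ ] types.to┃        ┃             
 [ ] helpers.js┃        ┃             
 [ ] api/      ┃        ┃             
   [ ] parser.j┃        ┃             
   [ ] config.j┃        ┃             
 [ ] test.h    ┃        ┃             
-] tests/      ┃        ┃             


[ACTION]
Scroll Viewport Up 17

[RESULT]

━━━━━━━━━━━━━━━┓                      
ckboxTree      ┃                      
───────────────┨                      
 workspace/    ┃                      
 ] views/      ┃━━━━━━━━┓             
 [ ] lib/      ┃        ┃             
   [ ] main.css┃────────┨             
   [ ] handler.┃        ┃             
   [ ] types.to┃        ┃             
 [ ] helpers.js┃        ┃             
 [ ] api/      ┃        ┃             
   [ ] parser.j┃        ┃             
   [ ] config.j┃        ┃             
 [ ] test.h    ┃        ┃             


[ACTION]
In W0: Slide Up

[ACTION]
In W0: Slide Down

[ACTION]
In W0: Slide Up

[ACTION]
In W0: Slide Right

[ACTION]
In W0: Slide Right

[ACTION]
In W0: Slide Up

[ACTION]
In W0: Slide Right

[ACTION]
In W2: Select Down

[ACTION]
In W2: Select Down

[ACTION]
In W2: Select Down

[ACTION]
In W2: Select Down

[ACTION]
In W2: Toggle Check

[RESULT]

━━━━━━━━━━━━━━━┓                      
ckboxTree      ┃                      
───────────────┨                      
 workspace/    ┃                      
-] views/      ┃━━━━━━━━┓             
 [-] lib/      ┃        ┃             
   [ ] main.css┃────────┨             
   [x] handler.┃        ┃             
   [ ] types.to┃        ┃             
 [ ] helpers.js┃        ┃             
 [ ] api/      ┃        ┃             
   [ ] parser.j┃        ┃             
   [ ] config.j┃        ┃             
 [ ] test.h    ┃        ┃             


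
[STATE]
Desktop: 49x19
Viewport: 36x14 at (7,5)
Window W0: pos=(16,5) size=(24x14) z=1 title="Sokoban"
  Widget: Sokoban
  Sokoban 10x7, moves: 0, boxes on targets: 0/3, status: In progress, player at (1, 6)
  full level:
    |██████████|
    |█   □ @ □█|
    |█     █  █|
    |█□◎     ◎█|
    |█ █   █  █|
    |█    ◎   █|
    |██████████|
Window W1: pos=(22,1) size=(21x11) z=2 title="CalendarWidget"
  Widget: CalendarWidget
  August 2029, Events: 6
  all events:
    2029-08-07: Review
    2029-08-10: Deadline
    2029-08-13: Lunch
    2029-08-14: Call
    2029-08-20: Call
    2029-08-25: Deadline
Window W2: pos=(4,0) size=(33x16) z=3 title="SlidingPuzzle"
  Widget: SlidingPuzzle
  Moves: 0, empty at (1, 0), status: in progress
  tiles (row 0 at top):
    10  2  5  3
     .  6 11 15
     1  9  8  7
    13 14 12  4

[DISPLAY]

───┼────┼────┼────┤          ┃ Sa S┃
   │  6 │ 11 │ 15 │          ┃  4  ┃
───┼────┼────┼────┤          ┃0* 11┃
 1 │  9 │  8 │  7 │          ┃17 18┃
───┼────┼────┼────┤          ┃4 25*┃
13 │ 14 │ 12 │  4 │          ┃     ┃
───┴────┴────┴────┘          ┃━━━━━┛
ves: 0                       ┃  ┃   
                             ┃  ┃   
                             ┃  ┃   
━━━━━━━━━━━━━━━━━━━━━━━━━━━━━┛  ┃   
         ┃                      ┃   
         ┃                      ┃   
         ┗━━━━━━━━━━━━━━━━━━━━━━┛   


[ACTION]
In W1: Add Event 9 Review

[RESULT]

───┼────┼────┼────┤          ┃ Sa S┃
   │  6 │ 11 │ 15 │          ┃  4  ┃
───┼────┼────┼────┤          ┃10* 1┃
 1 │  9 │  8 │  7 │          ┃17 18┃
───┼────┼────┼────┤          ┃4 25*┃
13 │ 14 │ 12 │  4 │          ┃     ┃
───┴────┴────┴────┘          ┃━━━━━┛
ves: 0                       ┃  ┃   
                             ┃  ┃   
                             ┃  ┃   
━━━━━━━━━━━━━━━━━━━━━━━━━━━━━┛  ┃   
         ┃                      ┃   
         ┃                      ┃   
         ┗━━━━━━━━━━━━━━━━━━━━━━┛   


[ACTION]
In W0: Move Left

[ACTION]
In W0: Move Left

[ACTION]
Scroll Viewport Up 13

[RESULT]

━━━━━━━━━━━━━━━━━━━━━━━━━━━━━┓      
lidingPuzzle                 ┃━━━━━┓
─────────────────────────────┨t    ┃
───┬────┬────┬────┐          ┃─────┨
10 │  2 │  5 │  3 │          ┃9    ┃
───┼────┼────┼────┤          ┃ Sa S┃
   │  6 │ 11 │ 15 │          ┃  4  ┃
───┼────┼────┼────┤          ┃10* 1┃
 1 │  9 │  8 │  7 │          ┃17 18┃
───┼────┼────┼────┤          ┃4 25*┃
13 │ 14 │ 12 │  4 │          ┃     ┃
───┴────┴────┴────┘          ┃━━━━━┛
ves: 0                       ┃  ┃   
                             ┃  ┃   


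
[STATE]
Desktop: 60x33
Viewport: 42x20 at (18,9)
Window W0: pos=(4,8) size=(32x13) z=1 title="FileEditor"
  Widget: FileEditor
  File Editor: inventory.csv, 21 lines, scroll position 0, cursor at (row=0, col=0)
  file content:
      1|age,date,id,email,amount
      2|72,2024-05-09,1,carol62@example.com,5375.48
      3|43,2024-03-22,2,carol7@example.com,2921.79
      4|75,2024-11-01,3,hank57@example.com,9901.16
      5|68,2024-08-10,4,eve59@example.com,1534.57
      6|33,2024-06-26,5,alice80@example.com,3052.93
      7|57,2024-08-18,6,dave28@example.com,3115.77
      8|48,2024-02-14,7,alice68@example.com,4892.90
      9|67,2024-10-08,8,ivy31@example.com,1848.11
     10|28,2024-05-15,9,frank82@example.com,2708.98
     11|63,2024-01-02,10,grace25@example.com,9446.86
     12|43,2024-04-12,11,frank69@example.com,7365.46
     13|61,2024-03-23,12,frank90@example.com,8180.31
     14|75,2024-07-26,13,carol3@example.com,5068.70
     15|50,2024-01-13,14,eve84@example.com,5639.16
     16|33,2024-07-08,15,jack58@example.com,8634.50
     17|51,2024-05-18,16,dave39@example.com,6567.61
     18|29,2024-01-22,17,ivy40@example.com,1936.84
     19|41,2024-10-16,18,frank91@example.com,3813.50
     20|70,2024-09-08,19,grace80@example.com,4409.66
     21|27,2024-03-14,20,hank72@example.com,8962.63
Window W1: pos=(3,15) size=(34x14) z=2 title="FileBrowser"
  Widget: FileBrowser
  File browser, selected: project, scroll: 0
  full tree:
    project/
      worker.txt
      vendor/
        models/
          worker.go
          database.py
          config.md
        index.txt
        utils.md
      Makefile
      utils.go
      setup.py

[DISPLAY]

                 ┃                        
─────────────────┨                        
mail,amount     ▲┃                        
,1,carol62@examp█┃                        
,2,carol7@exampl░┃                        
,3,hank57@exampl░┃                        
━━━━━━━━━━━━━━━━━━┓                       
                  ┃                       
──────────────────┨                       
                  ┃                       
                  ┃                       
/                 ┃                       
                  ┃                       
                  ┃                       
                  ┃                       
                  ┃                       
                  ┃                       
                  ┃                       
                  ┃                       
━━━━━━━━━━━━━━━━━━┛                       


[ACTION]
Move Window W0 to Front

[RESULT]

                 ┃                        
─────────────────┨                        
mail,amount     ▲┃                        
,1,carol62@examp█┃                        
,2,carol7@exampl░┃                        
,3,hank57@exampl░┃                        
,4,eve59@example░┃┓                       
,5,alice80@examp░┃┃                       
,6,dave28@exampl░┃┨                       
,7,alice68@examp░┃┃                       
,8,ivy31@example▼┃┃                       
━━━━━━━━━━━━━━━━━┛┃                       
                  ┃                       
                  ┃                       
                  ┃                       
                  ┃                       
                  ┃                       
                  ┃                       
                  ┃                       
━━━━━━━━━━━━━━━━━━┛                       


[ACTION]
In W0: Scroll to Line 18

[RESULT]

                 ┃                        
─────────────────┨                        
,12,frank90@exam▲┃                        
,13,carol3@examp░┃                        
,14,eve84@exampl░┃                        
,15,jack58@examp░┃                        
,16,dave39@examp░┃┓                       
,17,ivy40@exampl░┃┃                       
,18,frank91@exam░┃┨                       
,19,grace80@exam█┃┃                       
,20,hank72@examp▼┃┃                       
━━━━━━━━━━━━━━━━━┛┃                       
                  ┃                       
                  ┃                       
                  ┃                       
                  ┃                       
                  ┃                       
                  ┃                       
                  ┃                       
━━━━━━━━━━━━━━━━━━┛                       


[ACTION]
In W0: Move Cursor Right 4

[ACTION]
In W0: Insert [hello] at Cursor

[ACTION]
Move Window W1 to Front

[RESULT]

                 ┃                        
─────────────────┨                        
,12,frank90@exam▲┃                        
,13,carol3@examp░┃                        
,14,eve84@exampl░┃                        
,15,jack58@examp░┃                        
━━━━━━━━━━━━━━━━━━┓                       
                  ┃                       
──────────────────┨                       
                  ┃                       
                  ┃                       
/                 ┃                       
                  ┃                       
                  ┃                       
                  ┃                       
                  ┃                       
                  ┃                       
                  ┃                       
                  ┃                       
━━━━━━━━━━━━━━━━━━┛                       


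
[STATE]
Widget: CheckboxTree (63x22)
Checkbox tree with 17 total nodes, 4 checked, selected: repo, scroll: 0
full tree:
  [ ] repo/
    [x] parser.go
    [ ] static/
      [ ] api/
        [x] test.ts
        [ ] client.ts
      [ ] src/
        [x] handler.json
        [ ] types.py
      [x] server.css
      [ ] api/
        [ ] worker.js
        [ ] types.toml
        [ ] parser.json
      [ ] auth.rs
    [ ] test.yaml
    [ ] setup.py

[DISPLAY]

>[-] repo/                                                     
   [x] parser.go                                               
   [-] static/                                                 
     [-] api/                                                  
       [x] test.ts                                             
       [ ] client.ts                                           
     [-] src/                                                  
       [x] handler.json                                        
       [ ] types.py                                            
     [x] server.css                                            
     [ ] api/                                                  
       [ ] worker.js                                           
       [ ] types.toml                                          
       [ ] parser.json                                         
     [ ] auth.rs                                               
   [ ] test.yaml                                               
   [ ] setup.py                                                
                                                               
                                                               
                                                               
                                                               
                                                               


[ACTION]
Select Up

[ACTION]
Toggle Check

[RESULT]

>[x] repo/                                                     
   [x] parser.go                                               
   [x] static/                                                 
     [x] api/                                                  
       [x] test.ts                                             
       [x] client.ts                                           
     [x] src/                                                  
       [x] handler.json                                        
       [x] types.py                                            
     [x] server.css                                            
     [x] api/                                                  
       [x] worker.js                                           
       [x] types.toml                                          
       [x] parser.json                                         
     [x] auth.rs                                               
   [x] test.yaml                                               
   [x] setup.py                                                
                                                               
                                                               
                                                               
                                                               
                                                               


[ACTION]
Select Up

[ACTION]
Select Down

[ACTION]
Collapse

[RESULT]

 [x] repo/                                                     
>  [x] parser.go                                               
   [x] static/                                                 
     [x] api/                                                  
       [x] test.ts                                             
       [x] client.ts                                           
     [x] src/                                                  
       [x] handler.json                                        
       [x] types.py                                            
     [x] server.css                                            
     [x] api/                                                  
       [x] worker.js                                           
       [x] types.toml                                          
       [x] parser.json                                         
     [x] auth.rs                                               
   [x] test.yaml                                               
   [x] setup.py                                                
                                                               
                                                               
                                                               
                                                               
                                                               


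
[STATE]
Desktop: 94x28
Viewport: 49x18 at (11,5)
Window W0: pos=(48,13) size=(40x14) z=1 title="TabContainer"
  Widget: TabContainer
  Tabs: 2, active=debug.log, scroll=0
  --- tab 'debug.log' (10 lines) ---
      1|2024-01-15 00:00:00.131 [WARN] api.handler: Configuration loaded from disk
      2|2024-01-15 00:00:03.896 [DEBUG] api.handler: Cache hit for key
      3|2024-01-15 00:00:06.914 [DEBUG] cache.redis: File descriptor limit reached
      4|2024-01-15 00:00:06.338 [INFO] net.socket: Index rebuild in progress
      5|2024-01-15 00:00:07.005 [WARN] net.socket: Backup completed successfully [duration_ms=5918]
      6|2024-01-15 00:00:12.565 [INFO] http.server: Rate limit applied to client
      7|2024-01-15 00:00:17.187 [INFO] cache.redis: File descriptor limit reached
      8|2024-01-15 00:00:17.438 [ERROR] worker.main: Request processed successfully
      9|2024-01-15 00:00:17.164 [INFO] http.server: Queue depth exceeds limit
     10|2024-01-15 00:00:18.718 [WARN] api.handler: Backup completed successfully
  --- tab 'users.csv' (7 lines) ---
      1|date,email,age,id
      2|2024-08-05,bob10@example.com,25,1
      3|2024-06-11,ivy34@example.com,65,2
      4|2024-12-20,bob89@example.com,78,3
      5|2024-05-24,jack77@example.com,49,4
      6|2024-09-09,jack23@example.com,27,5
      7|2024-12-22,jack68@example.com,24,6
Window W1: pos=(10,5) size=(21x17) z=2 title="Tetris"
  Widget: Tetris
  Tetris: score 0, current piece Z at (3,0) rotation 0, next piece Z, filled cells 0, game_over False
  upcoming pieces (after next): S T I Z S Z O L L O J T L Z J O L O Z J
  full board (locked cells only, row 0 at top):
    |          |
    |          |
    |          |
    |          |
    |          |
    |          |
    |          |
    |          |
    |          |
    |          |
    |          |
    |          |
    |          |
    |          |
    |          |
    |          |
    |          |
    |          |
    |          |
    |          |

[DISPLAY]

━━━━━━━━━━━━━━━━━━━┓                             
 Tetris            ┃                             
───────────────────┨                             
          │Next:   ┃                             
          │▓▓      ┃                             
          │ ▓▓     ┃                             
          │        ┃                             
          │        ┃                             
          │        ┃                 ┏━━━━━━━━━━━
          │Score:  ┃                 ┃ TabContain
          │0       ┃                 ┠───────────
          │        ┃                 ┃[debug.log]
          │        ┃                 ┃───────────
          │        ┃                 ┃2024-01-15 
          │        ┃                 ┃2024-01-15 
          │        ┃                 ┃2024-01-15 
━━━━━━━━━━━━━━━━━━━┛                 ┃2024-01-15 
                                     ┃2024-01-15 


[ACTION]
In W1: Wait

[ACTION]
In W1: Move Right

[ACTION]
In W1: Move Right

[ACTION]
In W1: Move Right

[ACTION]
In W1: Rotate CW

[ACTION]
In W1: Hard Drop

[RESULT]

━━━━━━━━━━━━━━━━━━━┓                             
 Tetris            ┃                             
───────────────────┨                             
          │Next:   ┃                             
          │ ░░     ┃                             
          │░░      ┃                             
          │        ┃                             
          │        ┃                             
          │        ┃                 ┏━━━━━━━━━━━
          │Score:  ┃                 ┃ TabContain
          │0       ┃                 ┠───────────
          │        ┃                 ┃[debug.log]
          │        ┃                 ┃───────────
       ▓  │        ┃                 ┃2024-01-15 
      ▓▓  │        ┃                 ┃2024-01-15 
      ▓   │        ┃                 ┃2024-01-15 
━━━━━━━━━━━━━━━━━━━┛                 ┃2024-01-15 
                                     ┃2024-01-15 


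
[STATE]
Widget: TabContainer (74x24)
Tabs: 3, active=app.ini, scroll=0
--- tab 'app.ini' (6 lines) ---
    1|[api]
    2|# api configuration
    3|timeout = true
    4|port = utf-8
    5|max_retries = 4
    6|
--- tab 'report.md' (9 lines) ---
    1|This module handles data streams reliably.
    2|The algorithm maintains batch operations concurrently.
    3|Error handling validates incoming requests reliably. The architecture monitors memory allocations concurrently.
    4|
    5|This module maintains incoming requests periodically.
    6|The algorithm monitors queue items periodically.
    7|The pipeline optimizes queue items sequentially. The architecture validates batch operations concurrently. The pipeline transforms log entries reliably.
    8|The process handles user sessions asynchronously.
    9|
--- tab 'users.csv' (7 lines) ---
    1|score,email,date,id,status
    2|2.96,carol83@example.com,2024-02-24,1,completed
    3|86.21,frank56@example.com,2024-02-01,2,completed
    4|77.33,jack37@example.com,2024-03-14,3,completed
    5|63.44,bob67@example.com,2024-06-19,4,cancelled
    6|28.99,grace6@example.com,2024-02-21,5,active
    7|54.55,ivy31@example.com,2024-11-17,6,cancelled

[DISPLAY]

[app.ini]│ report.md │ users.csv                                          
──────────────────────────────────────────────────────────────────────────
[api]                                                                     
# api configuration                                                       
timeout = true                                                            
port = utf-8                                                              
max_retries = 4                                                           
                                                                          
                                                                          
                                                                          
                                                                          
                                                                          
                                                                          
                                                                          
                                                                          
                                                                          
                                                                          
                                                                          
                                                                          
                                                                          
                                                                          
                                                                          
                                                                          
                                                                          


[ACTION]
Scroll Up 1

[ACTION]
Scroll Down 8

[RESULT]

[app.ini]│ report.md │ users.csv                                          
──────────────────────────────────────────────────────────────────────────
                                                                          
                                                                          
                                                                          
                                                                          
                                                                          
                                                                          
                                                                          
                                                                          
                                                                          
                                                                          
                                                                          
                                                                          
                                                                          
                                                                          
                                                                          
                                                                          
                                                                          
                                                                          
                                                                          
                                                                          
                                                                          
                                                                          


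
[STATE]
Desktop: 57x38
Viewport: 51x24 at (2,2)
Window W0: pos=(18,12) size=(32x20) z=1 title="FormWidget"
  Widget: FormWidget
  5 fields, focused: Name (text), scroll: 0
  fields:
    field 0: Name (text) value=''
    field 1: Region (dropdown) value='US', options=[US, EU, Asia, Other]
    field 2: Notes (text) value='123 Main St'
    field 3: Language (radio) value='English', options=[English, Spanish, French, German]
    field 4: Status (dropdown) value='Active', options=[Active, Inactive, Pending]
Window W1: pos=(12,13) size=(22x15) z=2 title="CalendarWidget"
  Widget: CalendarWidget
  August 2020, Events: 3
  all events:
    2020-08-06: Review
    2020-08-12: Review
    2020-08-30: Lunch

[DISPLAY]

                                                   
                                                   
                                                   
                                                   
                                                   
                                                   
                                                   
                                                   
                                                   
                                                   
                ┏━━━━━━━━━━━━━━━━━━━━━━━━━━━━━━┓   
          ┏━━━━━━━━━━━━━━━━━━━━┓               ┃   
          ┃ CalendarWidget     ┃───────────────┨   
          ┠────────────────────┨              ]┃   
          ┃    August 2020     ┃US           ▼]┃   
          ┃Mo Tu We Th Fr Sa Su┃123 Main St   ]┃   
          ┃                1  2┃●) English  ( )┃   
          ┃ 3  4  5  6*  7  8  ┃Active       ▼]┃   
          ┃10 11 12* 13 14 15 1┃               ┃   
          ┃17 18 19 20 21 22 23┃               ┃   
          ┃24 25 26 27 28 29 30┃               ┃   
          ┃31                  ┃               ┃   
          ┃                    ┃               ┃   
          ┃                    ┃               ┃   


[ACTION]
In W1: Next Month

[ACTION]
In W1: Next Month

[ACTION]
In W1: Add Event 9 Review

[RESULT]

                                                   
                                                   
                                                   
                                                   
                                                   
                                                   
                                                   
                                                   
                                                   
                                                   
                ┏━━━━━━━━━━━━━━━━━━━━━━━━━━━━━━┓   
          ┏━━━━━━━━━━━━━━━━━━━━┓               ┃   
          ┃ CalendarWidget     ┃───────────────┨   
          ┠────────────────────┨              ]┃   
          ┃    October 2020    ┃US           ▼]┃   
          ┃Mo Tu We Th Fr Sa Su┃123 Main St   ]┃   
          ┃          1  2  3  4┃●) English  ( )┃   
          ┃ 5  6  7  8  9* 10 1┃Active       ▼]┃   
          ┃12 13 14 15 16 17 18┃               ┃   
          ┃19 20 21 22 23 24 25┃               ┃   
          ┃26 27 28 29 30 31   ┃               ┃   
          ┃                    ┃               ┃   
          ┃                    ┃               ┃   
          ┃                    ┃               ┃   


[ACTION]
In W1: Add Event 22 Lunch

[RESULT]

                                                   
                                                   
                                                   
                                                   
                                                   
                                                   
                                                   
                                                   
                                                   
                                                   
                ┏━━━━━━━━━━━━━━━━━━━━━━━━━━━━━━┓   
          ┏━━━━━━━━━━━━━━━━━━━━┓               ┃   
          ┃ CalendarWidget     ┃───────────────┨   
          ┠────────────────────┨              ]┃   
          ┃    October 2020    ┃US           ▼]┃   
          ┃Mo Tu We Th Fr Sa Su┃123 Main St   ]┃   
          ┃          1  2  3  4┃●) English  ( )┃   
          ┃ 5  6  7  8  9* 10 1┃Active       ▼]┃   
          ┃12 13 14 15 16 17 18┃               ┃   
          ┃19 20 21 22* 23 24 2┃               ┃   
          ┃26 27 28 29 30 31   ┃               ┃   
          ┃                    ┃               ┃   
          ┃                    ┃               ┃   
          ┃                    ┃               ┃   


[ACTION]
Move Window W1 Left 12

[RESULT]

                                                   
                                                   
                                                   
                                                   
                                                   
                                                   
                                                   
                                                   
                                                   
                                                   
                ┏━━━━━━━━━━━━━━━━━━━━━━━━━━━━━━┓   
━━━━━━━━━━━━━━━━━━━┓rmWidget                   ┃   
CalendarWidget     ┃───────────────────────────┨   
───────────────────┨ame:       [              ]┃   
   October 2020    ┃egion:     [US           ▼]┃   
o Tu We Th Fr Sa Su┃otes:      [123 Main St   ]┃   
         1  2  3  4┃anguage:   (●) English  ( )┃   
5  6  7  8  9* 10 1┃tatus:     [Active       ▼]┃   
2 13 14 15 16 17 18┃                           ┃   
9 20 21 22* 23 24 2┃                           ┃   
6 27 28 29 30 31   ┃                           ┃   
                   ┃                           ┃   
                   ┃                           ┃   
                   ┃                           ┃   


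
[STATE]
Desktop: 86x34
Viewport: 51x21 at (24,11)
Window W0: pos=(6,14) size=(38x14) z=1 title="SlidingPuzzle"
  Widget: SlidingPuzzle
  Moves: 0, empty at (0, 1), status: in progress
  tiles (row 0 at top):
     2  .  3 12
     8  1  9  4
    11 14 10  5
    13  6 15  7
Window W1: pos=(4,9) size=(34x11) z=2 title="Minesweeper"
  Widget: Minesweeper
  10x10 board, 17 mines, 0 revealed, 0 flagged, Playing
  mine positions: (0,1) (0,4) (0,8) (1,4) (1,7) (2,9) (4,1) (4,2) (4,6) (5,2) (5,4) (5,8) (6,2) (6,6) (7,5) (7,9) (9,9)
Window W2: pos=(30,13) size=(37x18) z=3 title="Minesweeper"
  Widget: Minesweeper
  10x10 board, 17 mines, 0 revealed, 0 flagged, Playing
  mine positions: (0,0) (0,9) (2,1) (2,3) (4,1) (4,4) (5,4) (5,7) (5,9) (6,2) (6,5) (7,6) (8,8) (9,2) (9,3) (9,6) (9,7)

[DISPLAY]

─────────────┨                                     
             ┃                                     
      ┏━━━━━━━━━━━━━━━━━━━━━━━━━━━━━━━━━━━┓        
      ┃ Minesweeper                       ┃        
      ┠───────────────────────────────────┨        
      ┃■■■■■■■■■■                         ┃        
      ┃■■■■■■■■■■                         ┃        
      ┃■■■■■■■■■■                         ┃        
━━━━━━┃■■■■■■■■■■                         ┃        
 4 │  ┃■■■■■■■■■■                         ┃        
───┤  ┃■■■■■■■■■■                         ┃        
 5 │  ┃■■■■■■■■■■                         ┃        
───┤  ┃■■■■■■■■■■                         ┃        
 7 │  ┃■■■■■■■■■■                         ┃        
───┘  ┃■■■■■■■■■■                         ┃        
      ┃                                   ┃        
━━━━━━┃                                   ┃        
      ┃                                   ┃        
      ┃                                   ┃        
      ┗━━━━━━━━━━━━━━━━━━━━━━━━━━━━━━━━━━━┛        
                                                   


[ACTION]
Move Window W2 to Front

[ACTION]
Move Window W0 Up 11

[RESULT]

─────────────┨     ┃                               
             ┃     ┃                               
      ┏━━━━━━━━━━━━━━━━━━━━━━━━━━━━━━━━━━━┓        
      ┃ Minesweeper                       ┃        
      ┠───────────────────────────────────┨        
      ┃■■■■■■■■■■                         ┃        
      ┃■■■■■■■■■■                         ┃        
      ┃■■■■■■■■■■                         ┃        
━━━━━━┃■■■■■■■■■■                         ┃        
      ┃■■■■■■■■■■                         ┃        
      ┃■■■■■■■■■■                         ┃        
      ┃■■■■■■■■■■                         ┃        
      ┃■■■■■■■■■■                         ┃        
      ┃■■■■■■■■■■                         ┃        
      ┃■■■■■■■■■■                         ┃        
      ┃                                   ┃        
      ┃                                   ┃        
      ┃                                   ┃        
      ┃                                   ┃        
      ┗━━━━━━━━━━━━━━━━━━━━━━━━━━━━━━━━━━━┛        
                                                   


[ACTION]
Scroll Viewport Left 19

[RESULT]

────────────────────────────────┨     ┃            
■■■■■■■■■■                      ┃     ┃            
■■■■■■■■■■               ┏━━━━━━━━━━━━━━━━━━━━━━━━━
■■■■■■■■■■               ┃ Minesweeper             
■■■■■■■■■■               ┠─────────────────────────
■■■■■■■■■■               ┃■■■■■■■■■■               
■■■■■■■■■■               ┃■■■■■■■■■■               
■■■■■■■■■■               ┃■■■■■■■■■■               
━━━━━━━━━━━━━━━━━━━━━━━━━┃■■■■■■■■■■               
                         ┃■■■■■■■■■■               
                         ┃■■■■■■■■■■               
                         ┃■■■■■■■■■■               
                         ┃■■■■■■■■■■               
                         ┃■■■■■■■■■■               
                         ┃■■■■■■■■■■               
                         ┃                         
                         ┃                         
                         ┃                         
                         ┃                         
                         ┗━━━━━━━━━━━━━━━━━━━━━━━━━
                                                   


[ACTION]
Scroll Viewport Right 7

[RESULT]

─────────────────────────┨     ┃                   
■■■                      ┃     ┃                   
■■■               ┏━━━━━━━━━━━━━━━━━━━━━━━━━━━━━━━━
■■■               ┃ Minesweeper                    
■■■               ┠────────────────────────────────
■■■               ┃■■■■■■■■■■                      
■■■               ┃■■■■■■■■■■                      
■■■               ┃■■■■■■■■■■                      
━━━━━━━━━━━━━━━━━━┃■■■■■■■■■■                      
                  ┃■■■■■■■■■■                      
                  ┃■■■■■■■■■■                      
                  ┃■■■■■■■■■■                      
                  ┃■■■■■■■■■■                      
                  ┃■■■■■■■■■■                      
                  ┃■■■■■■■■■■                      
                  ┃                                
                  ┃                                
                  ┃                                
                  ┃                                
                  ┗━━━━━━━━━━━━━━━━━━━━━━━━━━━━━━━━
                                                   


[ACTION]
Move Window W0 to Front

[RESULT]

│ 14 │ 10 │  5 │               ┃                   
┼────┼────┼────┤               ┃                   
│  6 │ 15 │  7 │               ┃━━━━━━━━━━━━━━━━━━━
┴────┴────┴────┘               ┃                   
: 0                            ┃───────────────────
━━━━━━━━━━━━━━━━━━━━━━━━━━━━━━━┛                   
■■■               ┃■■■■■■■■■■                      
■■■               ┃■■■■■■■■■■                      
━━━━━━━━━━━━━━━━━━┃■■■■■■■■■■                      
                  ┃■■■■■■■■■■                      
                  ┃■■■■■■■■■■                      
                  ┃■■■■■■■■■■                      
                  ┃■■■■■■■■■■                      
                  ┃■■■■■■■■■■                      
                  ┃■■■■■■■■■■                      
                  ┃                                
                  ┃                                
                  ┃                                
                  ┃                                
                  ┗━━━━━━━━━━━━━━━━━━━━━━━━━━━━━━━━
                                                   
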